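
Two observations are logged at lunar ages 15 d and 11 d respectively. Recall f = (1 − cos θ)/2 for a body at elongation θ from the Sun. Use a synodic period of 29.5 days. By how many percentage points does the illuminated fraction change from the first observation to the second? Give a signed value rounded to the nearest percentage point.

First observation: θ = 360°·15/29.5 = 183.1°, so f = 0.999.
Second observation: θ = 134.2°, f = 0.849.
Δf = 0.849 − 0.999 = -0.150, i.e. -15 pp.

-15 pp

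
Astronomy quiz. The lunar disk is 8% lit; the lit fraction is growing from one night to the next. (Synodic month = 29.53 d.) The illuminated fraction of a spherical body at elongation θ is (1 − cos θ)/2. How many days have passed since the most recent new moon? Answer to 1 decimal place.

2.7 days

cos θ = 1 − 2f = 0.840, giving a principal value of 32.9°.
Waxing ⇒ before full, so θ = 32.9°.
At 360°/29.53 d per day, 32.9° corresponds to 2.70 days.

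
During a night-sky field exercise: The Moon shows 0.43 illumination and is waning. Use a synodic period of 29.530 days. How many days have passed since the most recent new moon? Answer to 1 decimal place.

22.8 days

cos θ = 1 − 2f = 0.140, giving a principal value of 82.0°.
Since the Moon is past full (waning), take the reflex angle: θ = 360° − 82.0° = 278.0°.
That fraction of the synodic month is 278.0/360 × 29.530 d ≈ 22.81 d.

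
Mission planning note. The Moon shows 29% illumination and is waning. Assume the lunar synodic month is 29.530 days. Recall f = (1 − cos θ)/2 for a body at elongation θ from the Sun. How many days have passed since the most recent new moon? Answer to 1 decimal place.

Invert f = (1 − cos θ)/2 to get cos θ = 1 − 2(0.29) = 0.420, hence θ₀ = arccos 0.420 = 65.2°.
A waning Moon lies in 180°–360°, so θ = 360° − 65.2° = 294.8°.
That fraction of the synodic month is 294.8/360 × 29.530 d ≈ 24.18 d.

24.2 days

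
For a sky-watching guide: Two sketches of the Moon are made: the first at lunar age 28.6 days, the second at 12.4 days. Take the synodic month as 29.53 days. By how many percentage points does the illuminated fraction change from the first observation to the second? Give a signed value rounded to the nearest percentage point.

+93 percentage points

θ₁ = 360° × 28.6/29.53 = 348.7°, f₁ = (1 − cos θ₁)/2 = 0.010.
θ₂ = 360° × 12.4/29.53 = 151.2°, f₂ = (1 − cos θ₂)/2 = 0.938.
Change = f₂ − f₁ = +0.928 → +93 percentage points.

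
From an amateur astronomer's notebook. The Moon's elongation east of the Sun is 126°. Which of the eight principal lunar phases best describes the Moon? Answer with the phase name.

waxing gibbous

The waxing gibbous sector spans roughly 112°–158°; 126° falls inside it.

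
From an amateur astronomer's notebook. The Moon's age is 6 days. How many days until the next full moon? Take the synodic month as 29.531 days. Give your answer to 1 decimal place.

Full moon occurs at elongation 180°, i.e. at age 29.531 × 180/360 = 14.765 d.
That is 14.765 − 6 = 8.765 days ahead.

8.8 days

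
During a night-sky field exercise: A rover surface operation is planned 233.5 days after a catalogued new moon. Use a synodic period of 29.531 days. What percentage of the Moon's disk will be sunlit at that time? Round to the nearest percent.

233.5/29.531 = 7.907 lunations, so 7 complete cycles and 26.78 d into the next.
The Moon has covered 26.78/29.531 of its cycle, so θ ≈ 360° × 26.78/29.531 = 326.5°.
With cos θ = 0.834, the lit fraction is (1 − 0.834)/2 ≈ 0.083, so 8%.

8%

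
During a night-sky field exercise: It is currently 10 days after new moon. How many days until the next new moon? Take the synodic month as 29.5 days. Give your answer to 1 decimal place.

19.5 days

One full lunation from the last new moon is 29.5 d; remaining = 29.5 − 10 = 19.500 d.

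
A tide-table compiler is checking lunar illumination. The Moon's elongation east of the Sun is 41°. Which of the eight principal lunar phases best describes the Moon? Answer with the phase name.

waxing crescent

41° lies in the waxing crescent sector of the 8-phase cycle.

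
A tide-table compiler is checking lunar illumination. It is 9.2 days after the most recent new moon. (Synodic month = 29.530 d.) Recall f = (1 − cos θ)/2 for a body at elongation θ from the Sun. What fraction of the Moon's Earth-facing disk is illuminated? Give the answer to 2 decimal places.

0.69

Phase angle: θ = 360°·(9.2 d)/(29.530 d) = 112.2°.
Illuminated fraction = (1 − cos 112.2°)/2 = (1 − (-0.377))/2 ≈ 0.689.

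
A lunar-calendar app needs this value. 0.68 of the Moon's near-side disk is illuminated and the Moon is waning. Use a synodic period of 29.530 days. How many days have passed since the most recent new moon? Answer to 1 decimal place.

From f = (1 − cos θ)/2: cos θ = 1 − 2×0.68 = -0.360; arccos → 111.1°.
Since the Moon is past full (waning), take the reflex angle: θ = 360° − 111.1° = 248.9°.
At 360°/29.530 d per day, 248.9° corresponds to 20.42 days.

20.4 days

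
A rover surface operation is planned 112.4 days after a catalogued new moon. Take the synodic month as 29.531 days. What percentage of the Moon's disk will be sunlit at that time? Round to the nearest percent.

Reduce mod P: 112.4 − 3×29.531 = 23.81 d into the current lunation.
The Moon has covered 23.81/29.531 of its cycle, so θ ≈ 360° × 23.81/29.531 = 290.2°.
cos 290.2° = 0.346, so f = (1 − 0.346)/2 = 0.327, so 33%.

33%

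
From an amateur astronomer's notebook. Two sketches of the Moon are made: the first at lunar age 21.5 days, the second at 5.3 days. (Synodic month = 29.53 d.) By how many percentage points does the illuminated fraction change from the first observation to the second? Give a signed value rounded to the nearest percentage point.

-28 percentage points

First observation: θ = 360°·21.5/29.53 = 262.1°, so f = 0.569.
Second observation: θ = 64.6°, f = 0.286.
Δf = 0.286 − 0.569 = -0.283, i.e. -28 pp.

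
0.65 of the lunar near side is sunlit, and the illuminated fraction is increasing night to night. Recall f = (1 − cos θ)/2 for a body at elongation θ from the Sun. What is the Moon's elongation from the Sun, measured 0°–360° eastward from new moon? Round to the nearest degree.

cos θ = 1 − 2f = -0.300, giving a principal value of 107.5°.
Waxing ⇒ before full, so θ = 107.5°.

107°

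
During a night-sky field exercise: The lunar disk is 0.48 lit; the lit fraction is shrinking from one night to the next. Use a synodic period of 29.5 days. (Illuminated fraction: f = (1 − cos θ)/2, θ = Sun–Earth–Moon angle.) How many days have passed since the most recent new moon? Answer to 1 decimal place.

From f = (1 − cos θ)/2: cos θ = 1 − 2×0.48 = 0.040; arccos → 87.7°.
Waning ⇒ past full, so θ = 360° − 87.7° = 272.3°.
Age = 29.5 × 272.3°/360° ≈ 22.31 days.

22.3 days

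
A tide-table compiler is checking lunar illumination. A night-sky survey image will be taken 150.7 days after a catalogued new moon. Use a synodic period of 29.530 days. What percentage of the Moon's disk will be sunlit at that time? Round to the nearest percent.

150.7 d spans 5 complete synodic months (5 × 29.530 = 147.65 d) plus 3.05 d.
The Moon has covered 3.05/29.530 of its cycle, so θ ≈ 360° × 3.05/29.530 = 37.2°.
Illuminated fraction = (1 − cos 37.2°)/2 = (1 − 0.797)/2 ≈ 0.102, so 10%.

10%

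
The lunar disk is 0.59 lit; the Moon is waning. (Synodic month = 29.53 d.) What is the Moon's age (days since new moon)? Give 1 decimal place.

21.3 days

cos θ = 1 − 2f = -0.180, giving a principal value of 100.4°.
A waning Moon lies in 180°–360°, so θ = 360° − 100.4° = 259.6°.
Age = 29.53 × 259.6°/360° ≈ 21.30 days.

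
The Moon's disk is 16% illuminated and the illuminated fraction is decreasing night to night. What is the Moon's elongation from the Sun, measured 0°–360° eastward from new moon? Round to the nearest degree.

313°

Invert f = (1 − cos θ)/2 to get cos θ = 1 − 2(0.16) = 0.680, hence θ₀ = arccos 0.680 = 47.2°.
Since the Moon is past full (waning), take the reflex angle: θ = 360° − 47.2° = 312.8°.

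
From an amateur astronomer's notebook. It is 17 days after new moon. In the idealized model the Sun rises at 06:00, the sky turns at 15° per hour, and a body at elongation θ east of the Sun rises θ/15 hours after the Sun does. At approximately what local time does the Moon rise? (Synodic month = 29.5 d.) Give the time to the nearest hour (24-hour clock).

20:00

Phase angle: θ = 360°·(17 d)/(29.5 d) = 207.5°.
The Moon trails the Sun by θ/15 = 207.5/15 ≈ 13.83 hours.
06:00 + 13.83 h ≈ 19:50 → 20:00 to the nearest hour.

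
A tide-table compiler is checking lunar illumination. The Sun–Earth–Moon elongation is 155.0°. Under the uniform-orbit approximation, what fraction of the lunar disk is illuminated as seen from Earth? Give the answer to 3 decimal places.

cos 155.0° = (-0.906), so f = (1 − (-0.906))/2 = 0.953.

0.953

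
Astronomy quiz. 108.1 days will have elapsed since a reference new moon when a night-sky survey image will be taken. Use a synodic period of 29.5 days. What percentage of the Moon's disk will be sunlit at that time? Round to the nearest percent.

Reduce mod P: 108.1 − 3×29.5 = 19.60 d into the current lunation.
Phase angle: θ = 360°·(19.60 d)/(29.5 d) = 239.2°.
cos 239.2° = (-0.512), so f = (1 − (-0.512))/2 = 0.756, so 76%.

76%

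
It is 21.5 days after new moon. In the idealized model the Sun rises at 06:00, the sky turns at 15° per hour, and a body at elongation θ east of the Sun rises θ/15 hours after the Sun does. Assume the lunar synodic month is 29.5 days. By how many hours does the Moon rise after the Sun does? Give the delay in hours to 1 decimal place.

17.5 h

Elongation θ = 360° × 21.5/29.5 ≈ 262.4°.
Delay after the Sun = 262.4° / (15°/h) ≈ 17.49 h.
So the Moon rises 17.49 h after the Sun.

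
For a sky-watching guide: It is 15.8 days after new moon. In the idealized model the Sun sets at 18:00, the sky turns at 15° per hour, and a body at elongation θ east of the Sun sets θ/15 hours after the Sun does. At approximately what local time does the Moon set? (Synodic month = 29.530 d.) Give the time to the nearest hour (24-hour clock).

Elongation θ = 360° × 15.8/29.530 ≈ 192.6°.
The Moon trails the Sun by θ/15 = 192.6/15 ≈ 12.84 hours.
18:00 + 12.84 h ≈ 06:50 → 07:00 to the nearest hour.

07:00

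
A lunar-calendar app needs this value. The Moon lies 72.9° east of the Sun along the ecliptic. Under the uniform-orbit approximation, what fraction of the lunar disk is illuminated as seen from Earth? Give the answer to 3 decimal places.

f = (1 − cos 72.9°)/2 = (1 − 0.294)/2 ≈ 0.353.

0.353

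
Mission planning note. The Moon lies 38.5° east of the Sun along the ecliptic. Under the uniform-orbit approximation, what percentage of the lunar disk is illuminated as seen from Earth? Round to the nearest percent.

11%

f = (1 − cos 38.5°)/2 = (1 − 0.783)/2 ≈ 0.109, i.e. 11%.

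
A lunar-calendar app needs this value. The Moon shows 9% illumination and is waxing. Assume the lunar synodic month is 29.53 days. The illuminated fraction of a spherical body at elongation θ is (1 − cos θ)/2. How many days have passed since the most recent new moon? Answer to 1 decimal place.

2.9 days

cos θ = 1 − 2f = 0.820, giving a principal value of 34.9°.
Waxing ⇒ before full, so θ = 34.9°.
Age = 29.53 × 34.9°/360° ≈ 2.86 days.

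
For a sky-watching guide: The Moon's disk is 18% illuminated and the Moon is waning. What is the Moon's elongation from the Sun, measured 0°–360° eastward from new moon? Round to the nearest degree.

cos θ = 1 − 2f = 0.640, giving a principal value of 50.2°.
A waning Moon lies in 180°–360°, so θ = 360° − 50.2° = 309.8°.

310°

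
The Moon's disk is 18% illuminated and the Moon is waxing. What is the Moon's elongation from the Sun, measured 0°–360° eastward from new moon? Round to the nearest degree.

50°

Invert f = (1 − cos θ)/2 to get cos θ = 1 − 2(0.18) = 0.640, hence θ₀ = arccos 0.640 = 50.2°.
Before full moon the principal value applies: θ = 50.2°.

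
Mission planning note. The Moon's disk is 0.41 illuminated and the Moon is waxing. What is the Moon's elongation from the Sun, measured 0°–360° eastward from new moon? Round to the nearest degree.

Invert f = (1 − cos θ)/2 to get cos θ = 1 − 2(0.41) = 0.180, hence θ₀ = arccos 0.180 = 79.6°.
The Moon is waxing (0°–180°), so θ = 79.6° directly.

80°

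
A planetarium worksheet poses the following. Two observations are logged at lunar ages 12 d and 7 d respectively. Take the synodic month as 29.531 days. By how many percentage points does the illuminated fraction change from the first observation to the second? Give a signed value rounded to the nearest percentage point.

-46 pp

θ₁ = 360° × 12/29.531 = 146.3°, f₁ = (1 − cos θ₁)/2 = 0.916.
θ₂ = 360° × 7/29.531 = 85.3°, f₂ = (1 − cos θ₂)/2 = 0.459.
Change = f₂ − f₁ = -0.457 → -46 percentage points.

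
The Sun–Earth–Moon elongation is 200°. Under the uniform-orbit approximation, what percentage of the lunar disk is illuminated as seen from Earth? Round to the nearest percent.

cos 200° = (-0.940), so f = (1 − (-0.940))/2 = 0.970, i.e. 97%.

97%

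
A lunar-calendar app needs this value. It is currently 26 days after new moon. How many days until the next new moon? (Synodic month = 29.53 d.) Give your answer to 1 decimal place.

One full lunation from the last new moon is 29.53 d; remaining = 29.53 − 26 = 3.530 d.

3.5 days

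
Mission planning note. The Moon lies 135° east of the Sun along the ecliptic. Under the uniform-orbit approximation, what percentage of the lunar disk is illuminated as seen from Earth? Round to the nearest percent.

Half-versine of 135°: (1 − (-0.707))/2 = 0.854, i.e. 85%.

85%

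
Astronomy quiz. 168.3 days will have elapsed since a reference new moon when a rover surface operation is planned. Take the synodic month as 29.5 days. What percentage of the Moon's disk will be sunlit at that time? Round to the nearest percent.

64%

168.3/29.5 = 5.705 lunations, so 5 complete cycles and 20.80 d into the next.
Phase angle: θ = 360°·(20.80 d)/(29.5 d) = 253.8°.
Illuminated fraction = (1 − cos 253.8°)/2 = (1 − (-0.278))/2 ≈ 0.639, so 64%.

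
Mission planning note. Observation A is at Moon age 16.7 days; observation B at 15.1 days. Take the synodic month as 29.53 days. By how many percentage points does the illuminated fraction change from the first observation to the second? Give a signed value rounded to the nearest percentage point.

First observation: θ = 360°·16.7/29.53 = 203.6°, so f = 0.958.
Second observation: θ = 184.1°, f = 0.999.
Δf = 0.999 − 0.958 = +0.041, i.e. +4 pp.

+4 percentage points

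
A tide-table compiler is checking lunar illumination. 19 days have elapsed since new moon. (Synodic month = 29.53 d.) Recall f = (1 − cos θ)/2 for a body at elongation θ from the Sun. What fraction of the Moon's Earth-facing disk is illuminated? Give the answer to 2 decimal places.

0.81

Elongation θ = 360° × 19/29.53 ≈ 231.6°.
cos 231.6° = (-0.621), so f = (1 − (-0.621))/2 = 0.810.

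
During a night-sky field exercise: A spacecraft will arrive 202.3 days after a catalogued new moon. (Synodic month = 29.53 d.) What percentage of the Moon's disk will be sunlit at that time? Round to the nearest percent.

202.3/29.53 = 6.851 lunations, so 6 complete cycles and 25.12 d into the next.
Phase angle: θ = 360°·(25.12 d)/(29.53 d) = 306.2°.
cos 306.2° = 0.591, so f = (1 − 0.591)/2 = 0.204, so 20%.

20%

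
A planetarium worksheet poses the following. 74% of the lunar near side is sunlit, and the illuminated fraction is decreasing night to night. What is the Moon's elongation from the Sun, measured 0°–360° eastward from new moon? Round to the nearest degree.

241°

Invert f = (1 − cos θ)/2 to get cos θ = 1 − 2(0.74) = -0.480, hence θ₀ = arccos -0.480 = 118.7°.
Since the Moon is past full (waning), take the reflex angle: θ = 360° − 118.7° = 241.3°.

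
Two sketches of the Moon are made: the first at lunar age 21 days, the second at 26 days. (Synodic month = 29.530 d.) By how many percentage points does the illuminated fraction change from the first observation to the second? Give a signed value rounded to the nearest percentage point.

First observation: θ = 360°·21/29.530 = 256.0°, so f = 0.621.
Second observation: θ = 317.0°, f = 0.135.
Δf = 0.135 − 0.621 = -0.486, i.e. -49 pp.

-49 percentage points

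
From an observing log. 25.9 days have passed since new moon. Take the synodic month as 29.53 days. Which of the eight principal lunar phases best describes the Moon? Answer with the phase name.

At 25.9/29.53 of the cycle, θ ≈ 316° — the waning crescent range.

waning crescent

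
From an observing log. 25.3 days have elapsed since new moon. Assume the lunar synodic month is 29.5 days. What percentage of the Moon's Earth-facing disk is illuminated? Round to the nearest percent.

Phase angle: θ = 360°·(25.3 d)/(29.5 d) = 308.7°.
cos 308.7° = 0.626, so f = (1 − 0.626)/2 = 0.187, so 19%.

19%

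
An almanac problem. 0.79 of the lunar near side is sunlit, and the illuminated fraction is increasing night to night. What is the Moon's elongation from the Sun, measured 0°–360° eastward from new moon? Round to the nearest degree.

125°

From f = (1 − cos θ)/2: cos θ = 1 − 2×0.79 = -0.580; arccos → 125.5°.
The Moon is waxing (0°–180°), so θ = 125.5° directly.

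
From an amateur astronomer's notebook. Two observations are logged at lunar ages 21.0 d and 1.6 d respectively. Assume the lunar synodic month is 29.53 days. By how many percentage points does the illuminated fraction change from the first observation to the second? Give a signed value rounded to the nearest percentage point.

First observation: θ = 360°·21.0/29.53 = 256.0°, so f = 0.621.
Second observation: θ = 19.5°, f = 0.029.
Δf = 0.029 − 0.621 = -0.592, i.e. -59 pp.

-59 percentage points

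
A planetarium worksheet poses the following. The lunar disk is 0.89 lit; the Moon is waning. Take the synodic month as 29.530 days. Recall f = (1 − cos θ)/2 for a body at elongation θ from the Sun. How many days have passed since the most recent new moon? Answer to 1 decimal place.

From f = (1 − cos θ)/2: cos θ = 1 − 2×0.89 = -0.780; arccos → 141.3°.
Waning ⇒ past full, so θ = 360° − 141.3° = 218.7°.
Age = 29.530 × 218.7°/360° ≈ 17.94 days.

17.9 days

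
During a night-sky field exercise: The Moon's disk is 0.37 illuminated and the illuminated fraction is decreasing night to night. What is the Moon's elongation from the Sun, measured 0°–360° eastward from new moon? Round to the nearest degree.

285°

cos θ = 1 − 2f = 0.260, giving a principal value of 74.9°.
Waning ⇒ past full, so θ = 360° − 74.9° = 285.1°.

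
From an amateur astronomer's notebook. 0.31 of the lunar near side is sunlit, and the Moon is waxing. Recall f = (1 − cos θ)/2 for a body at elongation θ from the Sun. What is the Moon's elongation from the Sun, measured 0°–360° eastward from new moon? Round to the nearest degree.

68°

Invert f = (1 − cos θ)/2 to get cos θ = 1 − 2(0.31) = 0.380, hence θ₀ = arccos 0.380 = 67.7°.
The Moon is waxing (0°–180°), so θ = 67.7° directly.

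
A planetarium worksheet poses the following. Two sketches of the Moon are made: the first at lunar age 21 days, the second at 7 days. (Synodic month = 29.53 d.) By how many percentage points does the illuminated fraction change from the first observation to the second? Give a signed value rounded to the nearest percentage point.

First observation: θ = 360°·21/29.53 = 256.0°, so f = 0.621.
Second observation: θ = 85.3°, f = 0.459.
Δf = 0.459 − 0.621 = -0.162, i.e. -16 pp.

-16 percentage points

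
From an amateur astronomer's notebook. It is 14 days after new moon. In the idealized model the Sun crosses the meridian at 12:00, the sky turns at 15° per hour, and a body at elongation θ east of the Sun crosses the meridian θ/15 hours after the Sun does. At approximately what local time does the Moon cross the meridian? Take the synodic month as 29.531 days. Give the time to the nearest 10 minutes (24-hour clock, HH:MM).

23:20

The Moon has covered 14/29.531 of its cycle, so θ ≈ 360° × 14/29.531 = 170.7°.
The Moon trails the Sun by θ/15 = 170.7/15 ≈ 11.38 hours.
12:00 + 11.378 h ≈ 23:23 → 23:20 to the nearest ten minutes.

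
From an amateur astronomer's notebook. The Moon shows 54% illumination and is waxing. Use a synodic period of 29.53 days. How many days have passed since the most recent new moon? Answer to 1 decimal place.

7.8 days

cos θ = 1 − 2f = -0.080, giving a principal value of 94.6°.
The Moon is waxing (0°–180°), so θ = 94.6° directly.
Age = 29.53 × 94.6°/360° ≈ 7.76 days.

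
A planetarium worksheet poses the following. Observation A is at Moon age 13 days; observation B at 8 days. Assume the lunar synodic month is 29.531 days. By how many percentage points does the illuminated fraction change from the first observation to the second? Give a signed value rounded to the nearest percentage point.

-40 pp

First observation: θ = 360°·13/29.531 = 158.5°, so f = 0.965.
Second observation: θ = 97.5°, f = 0.565.
Δf = 0.565 − 0.965 = -0.400, i.e. -40 pp.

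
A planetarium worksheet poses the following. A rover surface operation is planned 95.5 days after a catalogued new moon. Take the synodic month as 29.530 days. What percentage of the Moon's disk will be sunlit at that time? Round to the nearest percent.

45%

95.5 d spans 3 complete synodic months (3 × 29.530 = 88.59 d) plus 6.91 d.
Phase angle: θ = 360°·(6.91 d)/(29.530 d) = 84.2°.
cos 84.2° = 0.100, so f = (1 − 0.100)/2 = 0.450, so 45%.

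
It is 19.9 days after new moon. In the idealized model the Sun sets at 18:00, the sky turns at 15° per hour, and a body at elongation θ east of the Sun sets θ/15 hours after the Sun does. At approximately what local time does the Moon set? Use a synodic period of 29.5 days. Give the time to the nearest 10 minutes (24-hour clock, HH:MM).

The Moon has covered 19.9/29.5 of its cycle, so θ ≈ 360° × 19.9/29.5 = 242.8°.
The Moon trails the Sun by θ/15 = 242.8/15 ≈ 16.19 hours.
18:00 + 16.190 h ≈ 10:11 → 10:10 to the nearest ten minutes.

10:10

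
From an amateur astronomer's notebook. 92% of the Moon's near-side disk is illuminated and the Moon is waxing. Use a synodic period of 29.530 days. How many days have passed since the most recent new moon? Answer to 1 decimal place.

Invert f = (1 − cos θ)/2 to get cos θ = 1 − 2(0.92) = -0.840, hence θ₀ = arccos -0.840 = 147.1°.
Before full moon the principal value applies: θ = 147.1°.
Age = 29.530 × 147.1°/360° ≈ 12.07 days.

12.1 days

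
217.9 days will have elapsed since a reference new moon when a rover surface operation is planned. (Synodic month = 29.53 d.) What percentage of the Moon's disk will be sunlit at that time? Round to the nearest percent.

86%

217.9 d spans 7 complete synodic months (7 × 29.53 = 206.71 d) plus 11.19 d.
Elongation θ = 360° × 11.19/29.53 ≈ 136.4°.
Illuminated fraction = (1 − cos 136.4°)/2 = (1 − (-0.724))/2 ≈ 0.862, so 86%.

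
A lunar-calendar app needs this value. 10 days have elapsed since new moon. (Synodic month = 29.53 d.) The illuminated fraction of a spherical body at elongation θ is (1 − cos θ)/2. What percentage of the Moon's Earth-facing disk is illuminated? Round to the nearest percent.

76%

Elongation θ = 360° × 10/29.53 ≈ 121.9°.
With cos θ = (-0.529), the lit fraction is (1 − (-0.529))/2 ≈ 0.764, so 76%.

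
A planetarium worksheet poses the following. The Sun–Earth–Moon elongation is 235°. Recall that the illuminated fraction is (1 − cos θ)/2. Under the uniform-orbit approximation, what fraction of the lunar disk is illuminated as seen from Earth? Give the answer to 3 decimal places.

0.787

f = (1 − cos 235°)/2 = (1 − (-0.574))/2 ≈ 0.787.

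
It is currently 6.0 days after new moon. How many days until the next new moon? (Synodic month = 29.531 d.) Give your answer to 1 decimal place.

23.5 days

One full lunation from the last new moon is 29.531 d; remaining = 29.531 − 6.0 = 23.531 d.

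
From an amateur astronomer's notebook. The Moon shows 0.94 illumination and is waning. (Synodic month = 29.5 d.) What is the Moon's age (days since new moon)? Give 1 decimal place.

17.1 days

From f = (1 − cos θ)/2: cos θ = 1 − 2×0.94 = -0.880; arccos → 151.6°.
Since the Moon is past full (waning), take the reflex angle: θ = 360° − 151.6° = 208.4°.
At 360°/29.5 d per day, 208.4° corresponds to 17.07 days.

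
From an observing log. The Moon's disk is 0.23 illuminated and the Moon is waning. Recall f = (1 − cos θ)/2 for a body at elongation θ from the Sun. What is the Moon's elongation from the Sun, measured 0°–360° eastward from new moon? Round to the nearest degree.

Invert f = (1 − cos θ)/2 to get cos θ = 1 − 2(0.23) = 0.540, hence θ₀ = arccos 0.540 = 57.3°.
Waning ⇒ past full, so θ = 360° − 57.3° = 302.7°.

303°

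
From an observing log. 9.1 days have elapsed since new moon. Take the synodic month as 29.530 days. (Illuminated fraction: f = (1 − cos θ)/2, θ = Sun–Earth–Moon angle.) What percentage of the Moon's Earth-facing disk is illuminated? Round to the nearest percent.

The Moon has covered 9.1/29.530 of its cycle, so θ ≈ 360° × 9.1/29.530 = 110.9°.
Illuminated fraction = (1 − cos 110.9°)/2 = (1 − (-0.357))/2 ≈ 0.679, so 68%.

68%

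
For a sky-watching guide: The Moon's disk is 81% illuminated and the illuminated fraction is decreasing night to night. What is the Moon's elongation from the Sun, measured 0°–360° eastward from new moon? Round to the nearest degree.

cos θ = 1 − 2f = -0.620, giving a principal value of 128.3°.
Since the Moon is past full (waning), take the reflex angle: θ = 360° − 128.3° = 231.7°.

232°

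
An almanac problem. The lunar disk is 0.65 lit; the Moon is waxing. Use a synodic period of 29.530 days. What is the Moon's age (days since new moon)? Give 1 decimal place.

Invert f = (1 − cos θ)/2 to get cos θ = 1 − 2(0.65) = -0.300, hence θ₀ = arccos -0.300 = 107.5°.
Waxing ⇒ before full, so θ = 107.5°.
That fraction of the synodic month is 107.5/360 × 29.530 d ≈ 8.81 d.

8.8 days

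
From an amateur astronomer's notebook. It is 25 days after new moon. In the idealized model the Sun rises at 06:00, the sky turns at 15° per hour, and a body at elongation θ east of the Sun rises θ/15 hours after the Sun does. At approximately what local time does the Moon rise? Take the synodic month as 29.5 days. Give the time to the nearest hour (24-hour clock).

02:00

Phase angle: θ = 360°·(25 d)/(29.5 d) = 305.1°.
Delay after the Sun = 305.1° / (15°/h) ≈ 20.34 h.
06:00 + 20.34 h ≈ 02:20 → 02:00 to the nearest hour.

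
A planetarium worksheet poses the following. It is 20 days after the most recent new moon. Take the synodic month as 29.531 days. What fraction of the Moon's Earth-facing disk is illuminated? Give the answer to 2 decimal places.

Elongation θ = 360° × 20/29.531 ≈ 243.8°.
Illuminated fraction = (1 − cos 243.8°)/2 = (1 − (-0.441))/2 ≈ 0.721.

0.72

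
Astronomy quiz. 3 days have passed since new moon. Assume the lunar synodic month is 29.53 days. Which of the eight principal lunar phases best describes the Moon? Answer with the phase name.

waxing crescent

At 3/29.53 of the cycle, θ ≈ 37° — the waxing crescent range.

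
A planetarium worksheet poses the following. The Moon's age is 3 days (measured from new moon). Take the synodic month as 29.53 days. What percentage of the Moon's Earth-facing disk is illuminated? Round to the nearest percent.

Elongation θ = 360° × 3/29.53 ≈ 36.6°.
cos 36.6° = 0.803, so f = (1 − 0.803)/2 = 0.098, so 10%.

10%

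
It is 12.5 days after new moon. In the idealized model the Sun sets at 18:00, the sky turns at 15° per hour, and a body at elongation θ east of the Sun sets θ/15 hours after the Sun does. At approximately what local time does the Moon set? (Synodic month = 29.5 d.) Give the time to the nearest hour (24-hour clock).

The Moon has covered 12.5/29.5 of its cycle, so θ ≈ 360° × 12.5/29.5 = 152.5°.
At 15° of sky rotation per hour, 152.5° corresponds to a 10.17 h lag.
18:00 + 10.17 h ≈ 04:10 → 04:00 to the nearest hour.

04:00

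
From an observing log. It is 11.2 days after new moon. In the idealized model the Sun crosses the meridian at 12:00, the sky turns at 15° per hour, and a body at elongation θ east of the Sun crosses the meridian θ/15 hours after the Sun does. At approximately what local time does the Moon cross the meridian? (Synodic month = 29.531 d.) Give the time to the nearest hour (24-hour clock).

Phase angle: θ = 360°·(11.2 d)/(29.531 d) = 136.5°.
Delay after the Sun = 136.5° / (15°/h) ≈ 9.10 h.
12:00 + 9.10 h ≈ 21:06 → 21:00 to the nearest hour.

21:00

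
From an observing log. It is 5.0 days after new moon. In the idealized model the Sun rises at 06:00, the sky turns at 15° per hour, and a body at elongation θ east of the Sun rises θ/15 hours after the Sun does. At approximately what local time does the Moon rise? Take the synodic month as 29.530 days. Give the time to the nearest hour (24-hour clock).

10:00

Phase angle: θ = 360°·(5.0 d)/(29.530 d) = 61.0°.
The Moon trails the Sun by θ/15 = 61.0/15 ≈ 4.06 hours.
06:00 + 4.06 h ≈ 10:04 → 10:00 to the nearest hour.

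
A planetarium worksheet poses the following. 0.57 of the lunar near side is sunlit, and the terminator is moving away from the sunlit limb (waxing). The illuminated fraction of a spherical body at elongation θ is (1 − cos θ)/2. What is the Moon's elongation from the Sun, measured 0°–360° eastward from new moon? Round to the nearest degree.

Invert f = (1 − cos θ)/2 to get cos θ = 1 − 2(0.57) = -0.140, hence θ₀ = arccos -0.140 = 98.0°.
Before full moon the principal value applies: θ = 98.0°.

98°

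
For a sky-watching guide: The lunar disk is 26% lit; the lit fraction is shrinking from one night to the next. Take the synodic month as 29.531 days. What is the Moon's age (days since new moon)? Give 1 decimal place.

24.5 days

Invert f = (1 − cos θ)/2 to get cos θ = 1 − 2(0.26) = 0.480, hence θ₀ = arccos 0.480 = 61.3°.
Since the Moon is past full (waning), take the reflex angle: θ = 360° − 61.3° = 298.7°.
Age = 29.531 × 298.7°/360° ≈ 24.50 days.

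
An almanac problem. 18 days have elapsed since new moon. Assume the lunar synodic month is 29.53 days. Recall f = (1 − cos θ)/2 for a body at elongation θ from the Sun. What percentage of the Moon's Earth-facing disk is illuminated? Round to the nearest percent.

89%

Elongation θ = 360° × 18/29.53 ≈ 219.4°.
With cos θ = (-0.772), the lit fraction is (1 − (-0.772))/2 ≈ 0.886, so 89%.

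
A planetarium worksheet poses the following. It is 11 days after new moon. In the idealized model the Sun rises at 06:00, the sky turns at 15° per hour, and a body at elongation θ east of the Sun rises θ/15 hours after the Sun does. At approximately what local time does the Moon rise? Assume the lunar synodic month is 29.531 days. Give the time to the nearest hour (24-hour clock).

15:00

Elongation θ = 360° × 11/29.531 ≈ 134.1°.
The Moon trails the Sun by θ/15 = 134.1/15 ≈ 8.94 hours.
06:00 + 8.94 h ≈ 14:56 → 15:00 to the nearest hour.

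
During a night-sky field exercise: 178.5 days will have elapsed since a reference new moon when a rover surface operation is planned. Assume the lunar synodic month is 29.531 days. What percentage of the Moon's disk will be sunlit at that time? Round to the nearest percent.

178.5 d spans 6 complete synodic months (6 × 29.531 = 177.19 d) plus 1.31 d.
Elongation θ = 360° × 1.31/29.531 ≈ 16.0°.
Illuminated fraction = (1 − cos 16.0°)/2 = (1 − 0.961)/2 ≈ 0.019, so 2%.

2%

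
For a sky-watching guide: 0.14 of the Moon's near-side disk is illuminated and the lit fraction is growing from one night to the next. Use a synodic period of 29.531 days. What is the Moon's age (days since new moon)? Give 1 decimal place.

cos θ = 1 − 2f = 0.720, giving a principal value of 43.9°.
Waxing ⇒ before full, so θ = 43.9°.
At 360°/29.531 d per day, 43.9° corresponds to 3.60 days.

3.6 days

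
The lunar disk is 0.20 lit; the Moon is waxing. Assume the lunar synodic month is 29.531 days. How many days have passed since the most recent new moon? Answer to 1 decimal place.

Invert f = (1 − cos θ)/2 to get cos θ = 1 − 2(0.20) = 0.600, hence θ₀ = arccos 0.600 = 53.1°.
The Moon is waxing (0°–180°), so θ = 53.1° directly.
That fraction of the synodic month is 53.1/360 × 29.531 d ≈ 4.36 d.

4.4 days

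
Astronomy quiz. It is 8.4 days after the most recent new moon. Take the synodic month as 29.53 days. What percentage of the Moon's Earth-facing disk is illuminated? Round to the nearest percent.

61%

Phase angle: θ = 360°·(8.4 d)/(29.53 d) = 102.4°.
cos 102.4° = (-0.215), so f = (1 − (-0.215))/2 = 0.607, so 61%.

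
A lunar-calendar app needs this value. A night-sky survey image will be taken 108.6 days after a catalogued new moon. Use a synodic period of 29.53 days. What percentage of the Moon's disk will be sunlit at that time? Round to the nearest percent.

72%

108.6 d spans 3 complete synodic months (3 × 29.53 = 88.59 d) plus 20.01 d.
Elongation θ = 360° × 20.01/29.53 ≈ 243.9°.
cos 243.9° = (-0.439), so f = (1 − (-0.439))/2 = 0.720, so 72%.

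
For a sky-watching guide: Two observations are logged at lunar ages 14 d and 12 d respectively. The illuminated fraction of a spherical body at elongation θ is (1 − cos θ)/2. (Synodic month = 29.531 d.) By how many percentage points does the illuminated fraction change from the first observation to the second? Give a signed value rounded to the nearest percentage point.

First observation: θ = 360°·14/29.531 = 170.7°, so f = 0.993.
Second observation: θ = 146.3°, f = 0.916.
Δf = 0.916 − 0.993 = -0.077, i.e. -8 pp.

-8 pp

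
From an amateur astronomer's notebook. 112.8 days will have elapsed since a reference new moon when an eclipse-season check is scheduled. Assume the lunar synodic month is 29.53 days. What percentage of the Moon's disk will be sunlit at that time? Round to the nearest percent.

112.8 d spans 3 complete synodic months (3 × 29.53 = 88.59 d) plus 24.21 d.
Elongation θ = 360° × 24.21/29.53 ≈ 295.1°.
Illuminated fraction = (1 − cos 295.1°)/2 = (1 − 0.425)/2 ≈ 0.288, so 29%.

29%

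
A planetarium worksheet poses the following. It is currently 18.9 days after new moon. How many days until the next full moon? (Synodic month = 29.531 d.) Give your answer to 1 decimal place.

25.4 days

Full moon occurs at elongation 180°, i.e. at age 29.531 × 180/360 = 14.765 d.
Already past this cycle's full moon; the next is at 14.765 + 29.531 = 44.296 d, so 44.296 − 18.9 = 25.396 days.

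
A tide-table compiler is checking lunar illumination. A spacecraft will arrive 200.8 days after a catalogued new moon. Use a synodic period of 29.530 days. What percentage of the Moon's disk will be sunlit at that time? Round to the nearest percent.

35%

Reduce mod P: 200.8 − 6×29.530 = 23.62 d into the current lunation.
The Moon has covered 23.62/29.530 of its cycle, so θ ≈ 360° × 23.62/29.530 = 288.0°.
Illuminated fraction = (1 − cos 288.0°)/2 = (1 − 0.308)/2 ≈ 0.346, so 35%.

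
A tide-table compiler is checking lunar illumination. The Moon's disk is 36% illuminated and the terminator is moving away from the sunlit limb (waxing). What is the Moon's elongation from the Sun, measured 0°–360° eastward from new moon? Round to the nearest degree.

Invert f = (1 − cos θ)/2 to get cos θ = 1 − 2(0.36) = 0.280, hence θ₀ = arccos 0.280 = 73.7°.
The Moon is waxing (0°–180°), so θ = 73.7° directly.

74°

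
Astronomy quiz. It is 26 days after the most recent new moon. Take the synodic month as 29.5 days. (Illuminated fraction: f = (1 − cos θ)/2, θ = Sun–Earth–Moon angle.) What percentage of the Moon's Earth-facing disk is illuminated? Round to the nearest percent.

13%

Phase angle: θ = 360°·(26 d)/(29.5 d) = 317.3°.
With cos θ = 0.735, the lit fraction is (1 − 0.735)/2 ≈ 0.133, so 13%.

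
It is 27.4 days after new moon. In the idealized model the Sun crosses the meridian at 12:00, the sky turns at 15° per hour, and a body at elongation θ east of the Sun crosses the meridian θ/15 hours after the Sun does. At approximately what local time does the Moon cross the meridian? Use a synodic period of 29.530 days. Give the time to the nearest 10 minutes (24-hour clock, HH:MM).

10:20

The Moon has covered 27.4/29.530 of its cycle, so θ ≈ 360° × 27.4/29.530 = 334.0°.
Delay after the Sun = 334.0° / (15°/h) ≈ 22.27 h.
12:00 + 22.269 h ≈ 10:16 → 10:20 to the nearest ten minutes.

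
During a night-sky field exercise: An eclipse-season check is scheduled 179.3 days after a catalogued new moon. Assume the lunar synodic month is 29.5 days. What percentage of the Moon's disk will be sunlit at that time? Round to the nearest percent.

179.3/29.5 = 6.078 lunations, so 6 complete cycles and 2.30 d into the next.
The Moon has covered 2.30/29.5 of its cycle, so θ ≈ 360° × 2.30/29.5 = 28.1°.
cos 28.1° = 0.882, so f = (1 − 0.882)/2 = 0.059, so 6%.

6%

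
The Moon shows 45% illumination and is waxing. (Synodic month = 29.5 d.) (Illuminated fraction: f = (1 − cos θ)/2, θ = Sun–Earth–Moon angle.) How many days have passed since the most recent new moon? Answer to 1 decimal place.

6.9 days

From f = (1 − cos θ)/2: cos θ = 1 − 2×0.45 = 0.100; arccos → 84.3°.
Waxing ⇒ before full, so θ = 84.3°.
That fraction of the synodic month is 84.3/360 × 29.5 d ≈ 6.90 d.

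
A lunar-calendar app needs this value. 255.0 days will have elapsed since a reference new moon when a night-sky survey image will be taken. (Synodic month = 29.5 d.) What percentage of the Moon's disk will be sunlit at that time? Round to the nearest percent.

255.0/29.5 = 8.644 lunations, so 8 complete cycles and 19.00 d into the next.
Phase angle: θ = 360°·(19.00 d)/(29.5 d) = 231.9°.
With cos θ = (-0.618), the lit fraction is (1 − (-0.618))/2 ≈ 0.809, so 81%.

81%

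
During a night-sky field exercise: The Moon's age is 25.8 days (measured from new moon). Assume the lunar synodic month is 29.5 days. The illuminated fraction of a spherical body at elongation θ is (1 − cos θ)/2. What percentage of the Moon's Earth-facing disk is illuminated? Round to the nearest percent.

Phase angle: θ = 360°·(25.8 d)/(29.5 d) = 314.8°.
Illuminated fraction = (1 − cos 314.8°)/2 = (1 − 0.705)/2 ≈ 0.147, so 15%.

15%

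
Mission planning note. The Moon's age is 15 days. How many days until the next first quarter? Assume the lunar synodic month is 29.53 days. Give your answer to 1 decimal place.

First quarter is 0.25 of the way through the cycle: age 0.25 × 29.53 = 7.383 d.
This lunation's first quarter (7.383 d) has passed, so add one period: 36.913 − 15 = 21.913 days.

21.9 days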